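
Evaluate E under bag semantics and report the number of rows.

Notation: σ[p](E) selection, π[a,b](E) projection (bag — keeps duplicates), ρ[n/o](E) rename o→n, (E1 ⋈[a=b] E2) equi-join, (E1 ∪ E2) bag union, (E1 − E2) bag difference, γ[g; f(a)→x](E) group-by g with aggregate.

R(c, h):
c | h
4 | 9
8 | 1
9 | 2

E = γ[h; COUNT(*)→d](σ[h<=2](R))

Stepwise |·|:
  R → 3
  σ[h<=2](R) → 2
  γ[h; COUNT(*)→d](σ[h<=2](R)) → 2

|E| = 2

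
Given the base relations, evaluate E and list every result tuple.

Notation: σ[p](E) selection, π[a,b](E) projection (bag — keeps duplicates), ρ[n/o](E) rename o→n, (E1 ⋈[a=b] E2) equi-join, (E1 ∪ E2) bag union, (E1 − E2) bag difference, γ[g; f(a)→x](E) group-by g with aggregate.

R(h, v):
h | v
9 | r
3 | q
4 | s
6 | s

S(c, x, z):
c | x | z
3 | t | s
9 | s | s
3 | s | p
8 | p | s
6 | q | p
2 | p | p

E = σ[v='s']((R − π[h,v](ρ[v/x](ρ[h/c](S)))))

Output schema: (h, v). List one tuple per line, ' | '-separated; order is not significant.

Stepwise |·|:
  R → 4
  S → 6
  ρ[h/c](S) → 6
  ρ[v/x](ρ[h/c](S)) → 6
  π[h,v](ρ[v/x](ρ[h/c](S))) → 6
  (R − π[h,v](ρ[v/x](ρ[h/c](S)))) → 4
  σ[v='s']((R − π[h,v](ρ[v/x](ρ[h/c](S))))) → 2

== RESULT ==
h | v
4 | s
6 | s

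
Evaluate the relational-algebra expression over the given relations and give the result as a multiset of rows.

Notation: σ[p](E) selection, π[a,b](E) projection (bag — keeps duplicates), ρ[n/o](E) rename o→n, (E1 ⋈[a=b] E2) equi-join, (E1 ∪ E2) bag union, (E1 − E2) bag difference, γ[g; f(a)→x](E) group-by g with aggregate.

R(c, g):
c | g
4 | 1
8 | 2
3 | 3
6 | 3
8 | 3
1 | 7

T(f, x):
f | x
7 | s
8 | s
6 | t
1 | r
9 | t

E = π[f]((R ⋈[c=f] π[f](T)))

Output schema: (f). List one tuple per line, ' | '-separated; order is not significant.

Stepwise |·|:
  R → 6
  T → 5
  π[f](T) → 5
  (R ⋈[c=f] π[f](T)) → 4
  π[f]((R ⋈[c=f] π[f](T))) → 4

== RESULT ==
f
1
6
8
8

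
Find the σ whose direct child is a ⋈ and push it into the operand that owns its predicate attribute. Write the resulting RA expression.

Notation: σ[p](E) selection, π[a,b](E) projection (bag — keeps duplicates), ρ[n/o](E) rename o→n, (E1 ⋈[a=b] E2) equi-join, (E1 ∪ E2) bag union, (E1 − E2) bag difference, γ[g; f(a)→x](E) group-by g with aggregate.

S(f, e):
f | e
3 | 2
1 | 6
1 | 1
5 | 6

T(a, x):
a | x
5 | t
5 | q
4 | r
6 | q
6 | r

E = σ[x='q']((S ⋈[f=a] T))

σ filters on x, owned by the right side.
E' = (S ⋈[f=a] σ[x='q'](T))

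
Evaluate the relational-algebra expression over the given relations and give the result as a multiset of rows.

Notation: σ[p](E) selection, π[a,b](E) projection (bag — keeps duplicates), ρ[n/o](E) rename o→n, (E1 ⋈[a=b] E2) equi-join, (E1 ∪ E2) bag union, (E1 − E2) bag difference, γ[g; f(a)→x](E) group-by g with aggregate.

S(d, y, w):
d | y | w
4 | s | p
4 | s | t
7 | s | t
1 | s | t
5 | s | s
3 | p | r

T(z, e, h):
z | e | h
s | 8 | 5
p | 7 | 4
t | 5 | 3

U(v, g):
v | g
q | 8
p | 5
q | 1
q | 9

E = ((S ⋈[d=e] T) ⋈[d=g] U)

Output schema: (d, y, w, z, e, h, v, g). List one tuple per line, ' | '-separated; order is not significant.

Stepwise |·|:
  S → 6
  T → 3
  (S ⋈[d=e] T) → 2
  U → 4
  ((S ⋈[d=e] T) ⋈[d=g] U) → 1

== RESULT ==
d | y | w | z | e | h | v | g
5 | s | s | t | 5 | 3 | p | 5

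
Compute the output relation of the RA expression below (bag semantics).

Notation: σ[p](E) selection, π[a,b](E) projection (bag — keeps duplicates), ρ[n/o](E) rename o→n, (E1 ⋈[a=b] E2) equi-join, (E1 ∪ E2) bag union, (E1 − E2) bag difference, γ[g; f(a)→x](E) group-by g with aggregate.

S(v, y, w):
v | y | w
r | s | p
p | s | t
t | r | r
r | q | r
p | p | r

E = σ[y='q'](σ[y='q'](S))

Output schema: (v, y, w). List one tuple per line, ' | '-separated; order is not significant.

Per-node cardinality:
  S → 5
  σ[y='q'](S) → 1
  σ[y='q'](σ[y='q'](S)) → 1

== RESULT ==
v | y | w
r | q | r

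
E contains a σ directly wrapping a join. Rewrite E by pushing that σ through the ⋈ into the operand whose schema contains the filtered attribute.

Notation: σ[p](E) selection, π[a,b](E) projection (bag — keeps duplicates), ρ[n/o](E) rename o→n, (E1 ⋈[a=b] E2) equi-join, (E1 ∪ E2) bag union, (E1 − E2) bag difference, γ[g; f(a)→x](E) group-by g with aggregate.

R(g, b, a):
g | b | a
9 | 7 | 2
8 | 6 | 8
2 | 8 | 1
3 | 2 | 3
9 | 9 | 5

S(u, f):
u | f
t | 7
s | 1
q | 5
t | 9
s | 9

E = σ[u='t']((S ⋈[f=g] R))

σ filters on u, owned by the left side.
E' = (σ[u='t'](S) ⋈[f=g] R)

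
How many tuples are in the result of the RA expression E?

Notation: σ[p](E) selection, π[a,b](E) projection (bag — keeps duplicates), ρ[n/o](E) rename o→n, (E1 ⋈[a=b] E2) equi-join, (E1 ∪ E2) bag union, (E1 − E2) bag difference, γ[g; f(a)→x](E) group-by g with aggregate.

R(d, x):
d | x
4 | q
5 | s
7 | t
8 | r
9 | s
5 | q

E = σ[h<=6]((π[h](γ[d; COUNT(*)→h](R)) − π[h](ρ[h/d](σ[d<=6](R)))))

Per-node cardinality:
  R → 6
  γ[d; COUNT(*)→h](R) → 5
  π[h](γ[d; COUNT(*)→h](R)) → 5
  R → 6
  σ[d<=6](R) → 3
  ρ[h/d](σ[d<=6](R)) → 3
  π[h](ρ[h/d](σ[d<=6](R))) → 3
  (π[h](γ[d; COUNT(*)→h](R)) − π[h](ρ[h/d](σ[d<=6](R)))) → 5
  σ[h<=6]((π[h](γ[d; COUNT(*)→h](R)) − π[h](ρ[h/d](σ[d<=6](R))))) → 5

|E| = 5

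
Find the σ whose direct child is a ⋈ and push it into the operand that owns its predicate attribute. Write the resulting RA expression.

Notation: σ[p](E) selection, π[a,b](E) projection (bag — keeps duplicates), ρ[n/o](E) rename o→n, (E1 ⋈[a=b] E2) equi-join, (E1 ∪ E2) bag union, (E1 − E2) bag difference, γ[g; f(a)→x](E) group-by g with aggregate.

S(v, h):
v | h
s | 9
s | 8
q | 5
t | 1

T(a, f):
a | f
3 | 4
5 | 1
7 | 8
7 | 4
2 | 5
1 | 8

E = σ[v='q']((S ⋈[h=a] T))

σ filters on v, owned by the left side.
E' = (σ[v='q'](S) ⋈[h=a] T)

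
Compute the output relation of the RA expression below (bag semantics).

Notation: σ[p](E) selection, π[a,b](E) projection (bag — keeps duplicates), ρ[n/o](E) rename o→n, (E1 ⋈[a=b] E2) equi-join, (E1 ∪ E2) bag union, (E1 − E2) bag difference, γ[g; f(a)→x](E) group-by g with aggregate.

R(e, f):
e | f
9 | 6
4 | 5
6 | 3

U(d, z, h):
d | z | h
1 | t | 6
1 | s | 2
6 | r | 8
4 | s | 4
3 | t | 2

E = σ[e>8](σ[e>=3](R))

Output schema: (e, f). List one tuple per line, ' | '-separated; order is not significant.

Row counts bottom-up:
  R → 3
  σ[e>=3](R) → 3
  σ[e>8](σ[e>=3](R)) → 1

== RESULT ==
e | f
9 | 6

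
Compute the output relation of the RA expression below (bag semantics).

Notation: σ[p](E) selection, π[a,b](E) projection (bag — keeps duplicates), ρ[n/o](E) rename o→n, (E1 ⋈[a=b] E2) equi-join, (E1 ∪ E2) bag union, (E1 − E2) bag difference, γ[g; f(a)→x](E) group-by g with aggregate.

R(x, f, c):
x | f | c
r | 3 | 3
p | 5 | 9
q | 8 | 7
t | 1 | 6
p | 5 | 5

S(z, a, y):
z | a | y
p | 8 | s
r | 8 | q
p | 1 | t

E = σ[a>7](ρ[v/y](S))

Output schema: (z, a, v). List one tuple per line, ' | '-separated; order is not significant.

Subexpression sizes:
  S → 3
  ρ[v/y](S) → 3
  σ[a>7](ρ[v/y](S)) → 2

== RESULT ==
z | a | v
p | 8 | s
r | 8 | q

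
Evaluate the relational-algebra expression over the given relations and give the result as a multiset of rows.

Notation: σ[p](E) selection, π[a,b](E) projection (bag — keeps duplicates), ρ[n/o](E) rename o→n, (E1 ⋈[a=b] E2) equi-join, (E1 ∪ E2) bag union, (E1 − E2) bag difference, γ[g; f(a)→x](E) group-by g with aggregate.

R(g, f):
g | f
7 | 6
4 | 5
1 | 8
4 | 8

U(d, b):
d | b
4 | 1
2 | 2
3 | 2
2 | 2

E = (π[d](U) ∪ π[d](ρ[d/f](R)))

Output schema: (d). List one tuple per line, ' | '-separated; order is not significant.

Per-node cardinality:
  U → 4
  π[d](U) → 4
  R → 4
  ρ[d/f](R) → 4
  π[d](ρ[d/f](R)) → 4
  (π[d](U) ∪ π[d](ρ[d/f](R))) → 8

== RESULT ==
d
2
2
3
4
5
6
8
8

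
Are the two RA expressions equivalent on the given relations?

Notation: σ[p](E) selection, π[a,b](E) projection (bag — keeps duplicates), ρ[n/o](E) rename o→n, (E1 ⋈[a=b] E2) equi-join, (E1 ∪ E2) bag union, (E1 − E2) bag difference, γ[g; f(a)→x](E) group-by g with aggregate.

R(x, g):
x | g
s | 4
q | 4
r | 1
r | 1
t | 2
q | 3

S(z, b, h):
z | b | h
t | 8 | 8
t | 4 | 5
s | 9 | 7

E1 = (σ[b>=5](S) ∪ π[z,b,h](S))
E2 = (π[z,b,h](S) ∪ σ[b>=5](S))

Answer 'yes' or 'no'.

E1 stepwise |·|:
  S → 3
  σ[b>=5](S) → 2
  S → 3
  π[z,b,h](S) → 3
  (σ[b>=5](S) ∪ π[z,b,h](S)) → 5
E2 stepwise |·|:
  S → 3
  π[z,b,h](S) → 3
  S → 3
  σ[b>=5](S) → 2
  (π[z,b,h](S) ∪ σ[b>=5](S)) → 5

E1 and E2 produce the same multiset:
z | b | h
s | 9 | 7
s | 9 | 7
t | 4 | 5
t | 8 | 8
t | 8 | 8

yes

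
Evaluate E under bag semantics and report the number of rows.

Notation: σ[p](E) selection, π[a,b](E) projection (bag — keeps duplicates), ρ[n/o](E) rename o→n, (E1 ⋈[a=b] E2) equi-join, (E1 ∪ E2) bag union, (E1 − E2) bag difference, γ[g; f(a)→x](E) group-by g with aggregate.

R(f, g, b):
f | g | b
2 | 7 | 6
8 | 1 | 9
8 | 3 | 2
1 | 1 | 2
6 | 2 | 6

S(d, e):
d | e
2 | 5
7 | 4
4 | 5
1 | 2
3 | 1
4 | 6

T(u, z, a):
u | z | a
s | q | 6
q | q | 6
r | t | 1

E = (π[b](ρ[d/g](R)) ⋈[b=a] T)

Per-node cardinality:
  R → 5
  ρ[d/g](R) → 5
  π[b](ρ[d/g](R)) → 5
  T → 3
  (π[b](ρ[d/g](R)) ⋈[b=a] T) → 4

|E| = 4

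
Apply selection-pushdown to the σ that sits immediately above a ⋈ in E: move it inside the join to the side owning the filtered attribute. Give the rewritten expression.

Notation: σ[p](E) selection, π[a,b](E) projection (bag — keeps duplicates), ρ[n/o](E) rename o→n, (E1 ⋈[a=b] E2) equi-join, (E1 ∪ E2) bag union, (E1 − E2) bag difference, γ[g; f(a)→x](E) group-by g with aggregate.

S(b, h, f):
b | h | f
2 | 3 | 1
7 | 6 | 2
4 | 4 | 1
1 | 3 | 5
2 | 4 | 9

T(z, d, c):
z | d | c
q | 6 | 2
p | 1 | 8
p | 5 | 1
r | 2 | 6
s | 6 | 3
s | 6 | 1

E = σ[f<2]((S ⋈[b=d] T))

σ filters on f, owned by the left side.
E' = (σ[f<2](S) ⋈[b=d] T)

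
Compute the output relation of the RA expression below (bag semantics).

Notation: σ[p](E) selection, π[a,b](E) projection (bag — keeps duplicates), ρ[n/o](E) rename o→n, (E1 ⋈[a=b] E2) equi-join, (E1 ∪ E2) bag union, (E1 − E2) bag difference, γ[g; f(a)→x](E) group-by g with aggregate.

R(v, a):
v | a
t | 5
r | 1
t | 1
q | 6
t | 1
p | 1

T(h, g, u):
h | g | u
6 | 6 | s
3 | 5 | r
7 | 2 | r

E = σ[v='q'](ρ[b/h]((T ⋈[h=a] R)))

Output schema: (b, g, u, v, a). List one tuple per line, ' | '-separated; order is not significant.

Subexpression sizes:
  T → 3
  R → 6
  (T ⋈[h=a] R) → 1
  ρ[b/h]((T ⋈[h=a] R)) → 1
  σ[v='q'](ρ[b/h]((T ⋈[h=a] R))) → 1

== RESULT ==
b | g | u | v | a
6 | 6 | s | q | 6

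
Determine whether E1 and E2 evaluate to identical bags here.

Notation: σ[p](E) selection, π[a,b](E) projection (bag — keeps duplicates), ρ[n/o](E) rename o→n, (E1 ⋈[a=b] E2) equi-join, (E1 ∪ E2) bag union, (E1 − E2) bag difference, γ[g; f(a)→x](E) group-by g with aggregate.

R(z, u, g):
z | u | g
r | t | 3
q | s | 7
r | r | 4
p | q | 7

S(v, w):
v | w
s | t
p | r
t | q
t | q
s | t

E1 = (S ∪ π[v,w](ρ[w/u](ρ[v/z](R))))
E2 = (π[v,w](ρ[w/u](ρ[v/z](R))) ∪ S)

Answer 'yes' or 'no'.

E1 subexpression sizes:
  S → 5
  R → 4
  ρ[v/z](R) → 4
  ρ[w/u](ρ[v/z](R)) → 4
  π[v,w](ρ[w/u](ρ[v/z](R))) → 4
  (S ∪ π[v,w](ρ[w/u](ρ[v/z](R)))) → 9
E2 subexpression sizes:
  R → 4
  ρ[v/z](R) → 4
  ρ[w/u](ρ[v/z](R)) → 4
  π[v,w](ρ[w/u](ρ[v/z](R))) → 4
  S → 5
  (π[v,w](ρ[w/u](ρ[v/z](R))) ∪ S) → 9

E1 and E2 produce the same multiset:
v | w
p | q
p | r
q | s
r | r
r | t
s | t
s | t
t | q
t | q

yes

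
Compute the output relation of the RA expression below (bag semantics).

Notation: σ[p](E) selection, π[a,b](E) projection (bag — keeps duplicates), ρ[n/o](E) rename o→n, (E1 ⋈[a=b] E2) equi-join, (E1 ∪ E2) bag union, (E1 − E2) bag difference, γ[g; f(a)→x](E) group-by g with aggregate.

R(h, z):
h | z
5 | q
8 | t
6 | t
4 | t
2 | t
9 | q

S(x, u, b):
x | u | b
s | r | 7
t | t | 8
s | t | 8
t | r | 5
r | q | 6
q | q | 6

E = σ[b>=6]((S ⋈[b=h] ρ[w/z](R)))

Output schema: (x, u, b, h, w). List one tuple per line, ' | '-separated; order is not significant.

Subexpression sizes:
  S → 6
  R → 6
  ρ[w/z](R) → 6
  (S ⋈[b=h] ρ[w/z](R)) → 5
  σ[b>=6]((S ⋈[b=h] ρ[w/z](R))) → 4

== RESULT ==
x | u | b | h | w
q | q | 6 | 6 | t
r | q | 6 | 6 | t
s | t | 8 | 8 | t
t | t | 8 | 8 | t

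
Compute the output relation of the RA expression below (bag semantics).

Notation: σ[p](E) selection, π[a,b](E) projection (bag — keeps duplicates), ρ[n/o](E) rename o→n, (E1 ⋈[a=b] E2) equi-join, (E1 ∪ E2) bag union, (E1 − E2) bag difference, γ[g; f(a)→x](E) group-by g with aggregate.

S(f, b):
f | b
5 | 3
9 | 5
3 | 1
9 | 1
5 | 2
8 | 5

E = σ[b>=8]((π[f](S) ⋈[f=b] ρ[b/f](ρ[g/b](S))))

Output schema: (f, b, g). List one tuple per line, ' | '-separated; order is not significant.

Stepwise |·|:
  S → 6
  π[f](S) → 6
  S → 6
  ρ[g/b](S) → 6
  ρ[b/f](ρ[g/b](S)) → 6
  (π[f](S) ⋈[f=b] ρ[b/f](ρ[g/b](S))) → 10
  σ[b>=8]((π[f](S) ⋈[f=b] ρ[b/f](ρ[g/b](S)))) → 5

== RESULT ==
f | b | g
8 | 8 | 5
9 | 9 | 1
9 | 9 | 1
9 | 9 | 5
9 | 9 | 5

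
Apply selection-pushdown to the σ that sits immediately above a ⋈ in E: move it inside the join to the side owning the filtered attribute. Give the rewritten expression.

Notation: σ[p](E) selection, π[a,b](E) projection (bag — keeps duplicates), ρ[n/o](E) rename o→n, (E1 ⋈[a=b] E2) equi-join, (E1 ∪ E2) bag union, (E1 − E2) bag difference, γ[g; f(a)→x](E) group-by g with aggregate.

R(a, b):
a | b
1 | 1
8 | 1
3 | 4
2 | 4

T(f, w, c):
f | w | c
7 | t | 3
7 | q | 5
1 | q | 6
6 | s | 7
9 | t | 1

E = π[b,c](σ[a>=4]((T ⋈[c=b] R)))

σ filters on a, owned by the right side.
E' = π[b,c]((T ⋈[c=b] σ[a>=4](R)))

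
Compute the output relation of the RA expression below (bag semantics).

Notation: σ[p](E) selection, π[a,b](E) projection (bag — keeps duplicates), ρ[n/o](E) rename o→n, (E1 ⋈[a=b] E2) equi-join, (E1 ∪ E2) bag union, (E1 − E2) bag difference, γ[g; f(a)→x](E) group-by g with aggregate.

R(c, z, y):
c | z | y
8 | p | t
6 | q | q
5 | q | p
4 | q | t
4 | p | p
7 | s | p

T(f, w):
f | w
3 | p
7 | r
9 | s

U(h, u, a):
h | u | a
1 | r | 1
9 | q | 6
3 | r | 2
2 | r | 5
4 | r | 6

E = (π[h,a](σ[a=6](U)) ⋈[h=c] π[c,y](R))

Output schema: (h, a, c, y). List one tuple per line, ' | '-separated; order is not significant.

Per-node cardinality:
  U → 5
  σ[a=6](U) → 2
  π[h,a](σ[a=6](U)) → 2
  R → 6
  π[c,y](R) → 6
  (π[h,a](σ[a=6](U)) ⋈[h=c] π[c,y](R)) → 2

== RESULT ==
h | a | c | y
4 | 6 | 4 | p
4 | 6 | 4 | t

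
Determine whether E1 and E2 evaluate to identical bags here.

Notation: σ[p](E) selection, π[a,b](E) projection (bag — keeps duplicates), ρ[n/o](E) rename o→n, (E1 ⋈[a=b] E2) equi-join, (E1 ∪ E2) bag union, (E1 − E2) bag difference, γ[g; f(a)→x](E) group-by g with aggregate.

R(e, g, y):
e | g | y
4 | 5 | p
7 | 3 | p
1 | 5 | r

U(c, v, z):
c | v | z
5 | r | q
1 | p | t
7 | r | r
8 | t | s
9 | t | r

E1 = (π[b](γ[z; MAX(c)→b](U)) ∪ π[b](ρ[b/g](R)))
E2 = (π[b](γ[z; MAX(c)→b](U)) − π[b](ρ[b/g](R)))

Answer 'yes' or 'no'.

E1 subexpression sizes:
  U → 5
  γ[z; MAX(c)→b](U) → 4
  π[b](γ[z; MAX(c)→b](U)) → 4
  R → 3
  ρ[b/g](R) → 3
  π[b](ρ[b/g](R)) → 3
  (π[b](γ[z; MAX(c)→b](U)) ∪ π[b](ρ[b/g](R))) → 7
E2 subexpression sizes:
  U → 5
  γ[z; MAX(c)→b](U) → 4
  π[b](γ[z; MAX(c)→b](U)) → 4
  R → 3
  ρ[b/g](R) → 3
  π[b](ρ[b/g](R)) → 3
  (π[b](γ[z; MAX(c)→b](U)) − π[b](ρ[b/g](R))) → 3

E1 result:
b
1
3
5
5
5
8
9
E2 result:
b
1
8
9
Witness: (5,) appears 3× in E1 but 0× in E2.

no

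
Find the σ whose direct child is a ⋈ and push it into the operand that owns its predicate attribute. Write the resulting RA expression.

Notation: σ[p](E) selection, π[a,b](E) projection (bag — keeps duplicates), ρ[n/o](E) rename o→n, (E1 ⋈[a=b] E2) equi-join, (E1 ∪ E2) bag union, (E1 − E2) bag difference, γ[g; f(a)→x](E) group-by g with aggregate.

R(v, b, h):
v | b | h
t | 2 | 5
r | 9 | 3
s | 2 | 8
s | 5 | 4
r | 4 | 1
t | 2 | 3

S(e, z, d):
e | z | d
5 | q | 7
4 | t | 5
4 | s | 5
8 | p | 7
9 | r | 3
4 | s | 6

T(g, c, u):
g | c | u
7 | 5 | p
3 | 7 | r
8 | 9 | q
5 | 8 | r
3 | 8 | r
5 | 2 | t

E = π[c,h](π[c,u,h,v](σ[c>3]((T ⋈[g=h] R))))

σ filters on c, owned by the left side.
E' = π[c,h](π[c,u,h,v]((σ[c>3](T) ⋈[g=h] R)))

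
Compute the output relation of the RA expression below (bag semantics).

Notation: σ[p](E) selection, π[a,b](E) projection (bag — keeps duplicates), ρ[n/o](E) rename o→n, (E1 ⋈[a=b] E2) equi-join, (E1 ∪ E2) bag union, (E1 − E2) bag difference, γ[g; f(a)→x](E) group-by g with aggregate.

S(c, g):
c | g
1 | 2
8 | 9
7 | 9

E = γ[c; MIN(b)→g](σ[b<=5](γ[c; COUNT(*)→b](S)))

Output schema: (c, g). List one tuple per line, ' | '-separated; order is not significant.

Subexpression sizes:
  S → 3
  γ[c; COUNT(*)→b](S) → 3
  σ[b<=5](γ[c; COUNT(*)→b](S)) → 3
  γ[c; MIN(b)→g](σ[b<=5](γ[c; COUNT(*)→b](S))) → 3

== RESULT ==
c | g
1 | 1
7 | 1
8 | 1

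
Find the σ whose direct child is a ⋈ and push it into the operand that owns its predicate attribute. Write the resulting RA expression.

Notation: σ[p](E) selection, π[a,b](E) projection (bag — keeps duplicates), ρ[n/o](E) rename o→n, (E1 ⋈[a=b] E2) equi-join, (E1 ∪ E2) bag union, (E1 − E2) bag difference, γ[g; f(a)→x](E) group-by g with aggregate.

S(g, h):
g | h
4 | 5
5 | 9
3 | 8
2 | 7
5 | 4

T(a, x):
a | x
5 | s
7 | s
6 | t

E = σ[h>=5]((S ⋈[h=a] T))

σ filters on h, owned by the left side.
E' = (σ[h>=5](S) ⋈[h=a] T)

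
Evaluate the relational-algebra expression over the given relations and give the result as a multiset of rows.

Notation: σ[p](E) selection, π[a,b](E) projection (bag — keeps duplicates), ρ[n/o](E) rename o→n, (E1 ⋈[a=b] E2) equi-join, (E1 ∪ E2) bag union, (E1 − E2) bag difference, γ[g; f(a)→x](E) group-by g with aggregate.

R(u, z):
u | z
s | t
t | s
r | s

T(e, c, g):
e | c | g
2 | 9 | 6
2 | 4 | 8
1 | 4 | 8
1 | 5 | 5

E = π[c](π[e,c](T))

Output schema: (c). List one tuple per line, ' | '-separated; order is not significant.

Row counts bottom-up:
  T → 4
  π[e,c](T) → 4
  π[c](π[e,c](T)) → 4

== RESULT ==
c
4
4
5
9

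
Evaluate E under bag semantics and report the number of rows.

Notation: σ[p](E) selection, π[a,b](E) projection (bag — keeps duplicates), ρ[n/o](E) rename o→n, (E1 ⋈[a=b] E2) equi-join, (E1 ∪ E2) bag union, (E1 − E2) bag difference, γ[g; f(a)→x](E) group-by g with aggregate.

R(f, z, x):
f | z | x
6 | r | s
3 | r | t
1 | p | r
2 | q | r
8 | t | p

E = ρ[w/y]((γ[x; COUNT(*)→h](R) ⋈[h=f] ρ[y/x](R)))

Row counts bottom-up:
  R → 5
  γ[x; COUNT(*)→h](R) → 4
  R → 5
  ρ[y/x](R) → 5
  (γ[x; COUNT(*)→h](R) ⋈[h=f] ρ[y/x](R)) → 4
  ρ[w/y]((γ[x; COUNT(*)→h](R) ⋈[h=f] ρ[y/x](R))) → 4

|E| = 4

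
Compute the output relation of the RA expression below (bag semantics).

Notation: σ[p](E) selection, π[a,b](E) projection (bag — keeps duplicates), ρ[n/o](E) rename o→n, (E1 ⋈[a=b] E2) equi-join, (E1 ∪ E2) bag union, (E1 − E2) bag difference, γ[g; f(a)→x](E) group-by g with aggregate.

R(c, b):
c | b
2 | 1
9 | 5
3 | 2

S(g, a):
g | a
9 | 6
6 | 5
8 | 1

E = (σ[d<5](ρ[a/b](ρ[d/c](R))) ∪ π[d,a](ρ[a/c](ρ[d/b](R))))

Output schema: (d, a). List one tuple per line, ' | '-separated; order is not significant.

Subexpression sizes:
  R → 3
  ρ[d/c](R) → 3
  ρ[a/b](ρ[d/c](R)) → 3
  σ[d<5](ρ[a/b](ρ[d/c](R))) → 2
  R → 3
  ρ[d/b](R) → 3
  ρ[a/c](ρ[d/b](R)) → 3
  π[d,a](ρ[a/c](ρ[d/b](R))) → 3
  (σ[d<5](ρ[a/b](ρ[d/c](R))) ∪ π[d,a](ρ[a/c](ρ[d/b](R)))) → 5

== RESULT ==
d | a
1 | 2
2 | 1
2 | 3
3 | 2
5 | 9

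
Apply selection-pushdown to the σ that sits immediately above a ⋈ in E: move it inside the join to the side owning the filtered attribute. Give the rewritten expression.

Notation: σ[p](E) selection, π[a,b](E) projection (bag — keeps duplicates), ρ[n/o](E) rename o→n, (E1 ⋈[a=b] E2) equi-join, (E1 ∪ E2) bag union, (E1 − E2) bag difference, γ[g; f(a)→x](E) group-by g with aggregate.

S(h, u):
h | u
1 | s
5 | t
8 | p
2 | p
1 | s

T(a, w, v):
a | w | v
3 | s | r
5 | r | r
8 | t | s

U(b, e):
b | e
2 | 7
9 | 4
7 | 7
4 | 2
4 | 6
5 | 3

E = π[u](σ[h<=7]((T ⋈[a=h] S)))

σ filters on h, owned by the right side.
E' = π[u]((T ⋈[a=h] σ[h<=7](S)))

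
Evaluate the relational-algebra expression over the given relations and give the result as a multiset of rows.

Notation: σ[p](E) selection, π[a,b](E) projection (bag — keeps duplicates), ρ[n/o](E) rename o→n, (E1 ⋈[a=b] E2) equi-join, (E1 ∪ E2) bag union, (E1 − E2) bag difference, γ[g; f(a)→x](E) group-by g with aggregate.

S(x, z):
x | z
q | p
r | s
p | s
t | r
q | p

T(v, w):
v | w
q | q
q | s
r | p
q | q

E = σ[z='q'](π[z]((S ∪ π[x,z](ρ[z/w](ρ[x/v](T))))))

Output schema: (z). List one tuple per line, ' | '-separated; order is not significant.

Stepwise |·|:
  S → 5
  T → 4
  ρ[x/v](T) → 4
  ρ[z/w](ρ[x/v](T)) → 4
  π[x,z](ρ[z/w](ρ[x/v](T))) → 4
  (S ∪ π[x,z](ρ[z/w](ρ[x/v](T)))) → 9
  π[z]((S ∪ π[x,z](ρ[z/w](ρ[x/v](T))))) → 9
  σ[z='q'](π[z]((S ∪ π[x,z](ρ[z/w](ρ[x/v](T)))))) → 2

== RESULT ==
z
q
q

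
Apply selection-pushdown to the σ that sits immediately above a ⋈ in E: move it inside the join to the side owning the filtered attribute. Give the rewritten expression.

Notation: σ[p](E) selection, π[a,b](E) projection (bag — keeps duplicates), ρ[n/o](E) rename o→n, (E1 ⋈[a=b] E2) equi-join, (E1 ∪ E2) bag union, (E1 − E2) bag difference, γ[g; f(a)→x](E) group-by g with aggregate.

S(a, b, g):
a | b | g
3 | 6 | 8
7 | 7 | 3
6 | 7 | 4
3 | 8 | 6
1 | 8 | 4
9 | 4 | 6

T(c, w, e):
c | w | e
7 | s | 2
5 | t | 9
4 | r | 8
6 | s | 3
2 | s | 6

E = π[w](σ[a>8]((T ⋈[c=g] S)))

σ filters on a, owned by the right side.
E' = π[w]((T ⋈[c=g] σ[a>8](S)))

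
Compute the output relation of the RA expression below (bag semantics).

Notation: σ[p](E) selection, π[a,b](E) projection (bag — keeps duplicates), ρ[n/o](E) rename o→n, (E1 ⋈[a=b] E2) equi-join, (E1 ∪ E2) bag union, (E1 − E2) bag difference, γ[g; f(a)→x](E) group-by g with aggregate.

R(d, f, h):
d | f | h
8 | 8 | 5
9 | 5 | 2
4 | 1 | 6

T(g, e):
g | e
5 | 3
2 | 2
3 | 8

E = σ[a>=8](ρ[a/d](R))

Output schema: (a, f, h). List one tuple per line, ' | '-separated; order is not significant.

Per-node cardinality:
  R → 3
  ρ[a/d](R) → 3
  σ[a>=8](ρ[a/d](R)) → 2

== RESULT ==
a | f | h
8 | 8 | 5
9 | 5 | 2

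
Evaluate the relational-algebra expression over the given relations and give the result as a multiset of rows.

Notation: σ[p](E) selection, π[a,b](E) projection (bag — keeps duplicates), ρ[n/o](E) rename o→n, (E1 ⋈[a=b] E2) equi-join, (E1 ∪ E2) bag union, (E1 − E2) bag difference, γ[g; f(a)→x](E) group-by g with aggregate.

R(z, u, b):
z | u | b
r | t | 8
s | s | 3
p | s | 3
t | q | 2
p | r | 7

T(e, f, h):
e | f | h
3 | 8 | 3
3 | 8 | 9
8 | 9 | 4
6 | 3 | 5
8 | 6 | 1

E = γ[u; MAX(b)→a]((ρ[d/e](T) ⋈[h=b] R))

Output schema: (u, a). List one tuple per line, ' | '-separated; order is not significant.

Subexpression sizes:
  T → 5
  ρ[d/e](T) → 5
  R → 5
  (ρ[d/e](T) ⋈[h=b] R) → 2
  γ[u; MAX(b)→a]((ρ[d/e](T) ⋈[h=b] R)) → 1

== RESULT ==
u | a
s | 3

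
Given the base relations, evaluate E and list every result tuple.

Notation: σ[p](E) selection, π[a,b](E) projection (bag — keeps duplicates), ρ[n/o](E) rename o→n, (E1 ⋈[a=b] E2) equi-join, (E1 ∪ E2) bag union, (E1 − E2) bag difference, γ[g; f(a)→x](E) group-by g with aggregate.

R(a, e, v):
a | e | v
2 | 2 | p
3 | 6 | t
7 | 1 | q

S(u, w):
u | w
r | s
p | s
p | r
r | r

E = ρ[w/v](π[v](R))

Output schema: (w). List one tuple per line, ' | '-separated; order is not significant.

Stepwise |·|:
  R → 3
  π[v](R) → 3
  ρ[w/v](π[v](R)) → 3

== RESULT ==
w
p
q
t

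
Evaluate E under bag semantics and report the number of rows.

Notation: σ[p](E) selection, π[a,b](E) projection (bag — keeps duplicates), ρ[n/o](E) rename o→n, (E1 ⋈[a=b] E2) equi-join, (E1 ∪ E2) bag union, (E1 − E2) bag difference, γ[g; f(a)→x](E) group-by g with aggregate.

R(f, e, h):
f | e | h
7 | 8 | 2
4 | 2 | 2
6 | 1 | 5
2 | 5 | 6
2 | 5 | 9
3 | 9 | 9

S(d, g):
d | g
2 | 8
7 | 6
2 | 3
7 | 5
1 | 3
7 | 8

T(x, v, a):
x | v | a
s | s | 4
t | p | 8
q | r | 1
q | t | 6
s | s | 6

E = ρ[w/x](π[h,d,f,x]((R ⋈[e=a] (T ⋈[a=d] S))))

Row counts bottom-up:
  R → 6
  T → 5
  S → 6
  (T ⋈[a=d] S) → 1
  (R ⋈[e=a] (T ⋈[a=d] S)) → 1
  π[h,d,f,x]((R ⋈[e=a] (T ⋈[a=d] S))) → 1
  ρ[w/x](π[h,d,f,x]((R ⋈[e=a] (T ⋈[a=d] S)))) → 1

|E| = 1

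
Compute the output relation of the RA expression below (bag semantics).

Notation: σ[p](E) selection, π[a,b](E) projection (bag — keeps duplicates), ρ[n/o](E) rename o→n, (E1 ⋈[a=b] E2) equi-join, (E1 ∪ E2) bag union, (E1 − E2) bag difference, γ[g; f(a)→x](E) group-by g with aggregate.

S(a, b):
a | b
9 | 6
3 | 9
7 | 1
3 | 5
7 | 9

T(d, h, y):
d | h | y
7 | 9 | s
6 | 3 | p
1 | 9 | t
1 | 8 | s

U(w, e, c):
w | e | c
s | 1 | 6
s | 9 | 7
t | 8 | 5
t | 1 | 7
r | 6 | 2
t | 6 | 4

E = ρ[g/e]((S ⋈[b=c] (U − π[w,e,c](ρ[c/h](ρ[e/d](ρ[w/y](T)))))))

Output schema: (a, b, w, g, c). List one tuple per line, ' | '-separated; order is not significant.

Per-node cardinality:
  S → 5
  U → 6
  T → 4
  ρ[w/y](T) → 4
  ρ[e/d](ρ[w/y](T)) → 4
  ρ[c/h](ρ[e/d](ρ[w/y](T))) → 4
  π[w,e,c](ρ[c/h](ρ[e/d](ρ[w/y](T)))) → 4
  (U − π[w,e,c](ρ[c/h](ρ[e/d](ρ[w/y](T))))) → 6
  (S ⋈[b=c] (U − π[w,e,c](ρ[c/h](ρ[e/d](ρ[w/y](T)))))) → 2
  ρ[g/e]((S ⋈[b=c] (U − π[w,e,c](ρ[c/h](ρ[e/d](ρ[w/y](T))))))) → 2

== RESULT ==
a | b | w | g | c
3 | 5 | t | 8 | 5
9 | 6 | s | 1 | 6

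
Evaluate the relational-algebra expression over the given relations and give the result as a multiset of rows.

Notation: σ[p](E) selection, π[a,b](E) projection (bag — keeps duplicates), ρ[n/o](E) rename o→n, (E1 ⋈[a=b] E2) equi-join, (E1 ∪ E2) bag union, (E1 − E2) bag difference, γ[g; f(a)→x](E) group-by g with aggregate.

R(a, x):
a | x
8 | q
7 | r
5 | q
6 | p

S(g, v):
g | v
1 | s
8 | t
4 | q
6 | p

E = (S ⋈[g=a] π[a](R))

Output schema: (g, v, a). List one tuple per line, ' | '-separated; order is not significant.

Stepwise |·|:
  S → 4
  R → 4
  π[a](R) → 4
  (S ⋈[g=a] π[a](R)) → 2

== RESULT ==
g | v | a
6 | p | 6
8 | t | 8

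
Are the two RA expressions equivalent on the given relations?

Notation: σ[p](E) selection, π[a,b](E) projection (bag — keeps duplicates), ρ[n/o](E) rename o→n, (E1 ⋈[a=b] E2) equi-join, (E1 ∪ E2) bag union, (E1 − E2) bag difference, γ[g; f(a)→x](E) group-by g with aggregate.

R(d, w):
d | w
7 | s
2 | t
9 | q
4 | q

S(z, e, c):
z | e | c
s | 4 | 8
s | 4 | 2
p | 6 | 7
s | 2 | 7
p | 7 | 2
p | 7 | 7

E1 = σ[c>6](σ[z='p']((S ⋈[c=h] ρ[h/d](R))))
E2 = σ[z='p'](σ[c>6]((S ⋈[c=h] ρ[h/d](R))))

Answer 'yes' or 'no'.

E1 per-node cardinality:
  S → 6
  R → 4
  ρ[h/d](R) → 4
  (S ⋈[c=h] ρ[h/d](R)) → 5
  σ[z='p']((S ⋈[c=h] ρ[h/d](R))) → 3
  σ[c>6](σ[z='p']((S ⋈[c=h] ρ[h/d](R)))) → 2
E2 per-node cardinality:
  S → 6
  R → 4
  ρ[h/d](R) → 4
  (S ⋈[c=h] ρ[h/d](R)) → 5
  σ[c>6]((S ⋈[c=h] ρ[h/d](R))) → 3
  σ[z='p'](σ[c>6]((S ⋈[c=h] ρ[h/d](R)))) → 2

E1 and E2 produce the same multiset:
z | e | c | h | w
p | 6 | 7 | 7 | s
p | 7 | 7 | 7 | s

yes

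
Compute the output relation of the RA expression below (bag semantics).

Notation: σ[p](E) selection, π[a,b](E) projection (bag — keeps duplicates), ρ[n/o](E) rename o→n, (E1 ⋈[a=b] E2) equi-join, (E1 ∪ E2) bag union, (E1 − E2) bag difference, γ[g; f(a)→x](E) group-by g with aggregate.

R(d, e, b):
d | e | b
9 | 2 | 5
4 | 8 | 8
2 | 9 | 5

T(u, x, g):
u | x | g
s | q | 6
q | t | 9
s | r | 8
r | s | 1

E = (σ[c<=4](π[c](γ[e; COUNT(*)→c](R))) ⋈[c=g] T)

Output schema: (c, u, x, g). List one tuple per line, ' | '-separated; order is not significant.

Row counts bottom-up:
  R → 3
  γ[e; COUNT(*)→c](R) → 3
  π[c](γ[e; COUNT(*)→c](R)) → 3
  σ[c<=4](π[c](γ[e; COUNT(*)→c](R))) → 3
  T → 4
  (σ[c<=4](π[c](γ[e; COUNT(*)→c](R))) ⋈[c=g] T) → 3

== RESULT ==
c | u | x | g
1 | r | s | 1
1 | r | s | 1
1 | r | s | 1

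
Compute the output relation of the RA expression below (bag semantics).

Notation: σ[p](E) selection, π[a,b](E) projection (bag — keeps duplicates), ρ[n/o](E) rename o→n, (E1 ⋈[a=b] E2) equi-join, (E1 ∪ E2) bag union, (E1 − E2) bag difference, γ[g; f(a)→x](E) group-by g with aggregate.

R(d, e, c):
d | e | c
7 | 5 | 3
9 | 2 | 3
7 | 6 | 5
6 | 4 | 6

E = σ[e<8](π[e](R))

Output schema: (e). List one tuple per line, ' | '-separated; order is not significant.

Stepwise |·|:
  R → 4
  π[e](R) → 4
  σ[e<8](π[e](R)) → 4

== RESULT ==
e
2
4
5
6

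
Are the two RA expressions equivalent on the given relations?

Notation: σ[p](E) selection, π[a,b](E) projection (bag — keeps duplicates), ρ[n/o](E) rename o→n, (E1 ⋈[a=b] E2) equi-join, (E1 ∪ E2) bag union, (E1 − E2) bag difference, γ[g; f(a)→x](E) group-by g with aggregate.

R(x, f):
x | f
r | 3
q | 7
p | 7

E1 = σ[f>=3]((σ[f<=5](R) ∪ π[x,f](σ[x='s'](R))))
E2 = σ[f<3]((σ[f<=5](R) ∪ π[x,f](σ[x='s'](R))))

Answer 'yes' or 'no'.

E1 per-node cardinality:
  R → 3
  σ[f<=5](R) → 1
  R → 3
  σ[x='s'](R) → 0
  π[x,f](σ[x='s'](R)) → 0
  (σ[f<=5](R) ∪ π[x,f](σ[x='s'](R))) → 1
  σ[f>=3]((σ[f<=5](R) ∪ π[x,f](σ[x='s'](R)))) → 1
E2 per-node cardinality:
  R → 3
  σ[f<=5](R) → 1
  R → 3
  σ[x='s'](R) → 0
  π[x,f](σ[x='s'](R)) → 0
  (σ[f<=5](R) ∪ π[x,f](σ[x='s'](R))) → 1
  σ[f<3]((σ[f<=5](R) ∪ π[x,f](σ[x='s'](R)))) → 0

E1 result:
x | f
r | 3
E2 result:
x | f
(0 rows)
Witness: ('r', 3) appears 1× in E1 but 0× in E2.

no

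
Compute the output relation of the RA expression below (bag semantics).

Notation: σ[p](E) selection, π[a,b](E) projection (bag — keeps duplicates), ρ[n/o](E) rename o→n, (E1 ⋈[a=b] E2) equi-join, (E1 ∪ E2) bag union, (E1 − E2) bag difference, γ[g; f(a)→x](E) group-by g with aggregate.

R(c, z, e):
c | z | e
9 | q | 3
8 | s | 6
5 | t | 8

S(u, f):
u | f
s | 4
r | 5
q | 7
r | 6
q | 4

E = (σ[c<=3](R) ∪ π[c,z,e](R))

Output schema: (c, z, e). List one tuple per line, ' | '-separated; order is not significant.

Stepwise |·|:
  R → 3
  σ[c<=3](R) → 0
  R → 3
  π[c,z,e](R) → 3
  (σ[c<=3](R) ∪ π[c,z,e](R)) → 3

== RESULT ==
c | z | e
5 | t | 8
8 | s | 6
9 | q | 3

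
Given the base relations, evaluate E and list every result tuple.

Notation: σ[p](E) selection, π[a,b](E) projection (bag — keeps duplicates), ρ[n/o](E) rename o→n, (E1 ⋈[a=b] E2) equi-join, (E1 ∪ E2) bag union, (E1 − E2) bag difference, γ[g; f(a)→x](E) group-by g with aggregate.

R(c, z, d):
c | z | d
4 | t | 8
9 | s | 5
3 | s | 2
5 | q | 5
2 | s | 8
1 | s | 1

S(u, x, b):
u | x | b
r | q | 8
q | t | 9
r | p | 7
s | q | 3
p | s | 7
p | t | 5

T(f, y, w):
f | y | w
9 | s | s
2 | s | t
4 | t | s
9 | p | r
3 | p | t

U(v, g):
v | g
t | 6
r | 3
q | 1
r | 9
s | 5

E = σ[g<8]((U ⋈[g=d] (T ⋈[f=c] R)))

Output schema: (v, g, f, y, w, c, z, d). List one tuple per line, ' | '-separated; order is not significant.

Stepwise |·|:
  U → 5
  T → 5
  R → 6
  (T ⋈[f=c] R) → 5
  (U ⋈[g=d] (T ⋈[f=c] R)) → 2
  σ[g<8]((U ⋈[g=d] (T ⋈[f=c] R))) → 2

== RESULT ==
v | g | f | y | w | c | z | d
s | 5 | 9 | p | r | 9 | s | 5
s | 5 | 9 | s | s | 9 | s | 5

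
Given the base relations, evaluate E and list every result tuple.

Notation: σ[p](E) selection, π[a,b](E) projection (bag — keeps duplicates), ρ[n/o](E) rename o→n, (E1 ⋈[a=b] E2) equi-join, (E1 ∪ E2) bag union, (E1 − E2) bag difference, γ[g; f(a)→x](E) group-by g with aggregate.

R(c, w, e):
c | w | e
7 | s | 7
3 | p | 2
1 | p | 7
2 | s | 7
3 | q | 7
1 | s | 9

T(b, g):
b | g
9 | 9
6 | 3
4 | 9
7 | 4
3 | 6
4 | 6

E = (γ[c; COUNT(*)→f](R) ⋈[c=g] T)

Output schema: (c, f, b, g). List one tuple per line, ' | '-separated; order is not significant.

Stepwise |·|:
  R → 6
  γ[c; COUNT(*)→f](R) → 4
  T → 6
  (γ[c; COUNT(*)→f](R) ⋈[c=g] T) → 1

== RESULT ==
c | f | b | g
3 | 2 | 6 | 3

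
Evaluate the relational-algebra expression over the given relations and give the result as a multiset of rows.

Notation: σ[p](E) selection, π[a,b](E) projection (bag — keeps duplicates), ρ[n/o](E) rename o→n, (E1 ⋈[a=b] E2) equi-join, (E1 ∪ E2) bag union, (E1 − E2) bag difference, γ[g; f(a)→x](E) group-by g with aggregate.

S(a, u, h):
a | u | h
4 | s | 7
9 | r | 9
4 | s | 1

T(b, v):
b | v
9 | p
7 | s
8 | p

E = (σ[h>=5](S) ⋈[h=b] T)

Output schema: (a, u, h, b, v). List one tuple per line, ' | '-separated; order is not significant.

Row counts bottom-up:
  S → 3
  σ[h>=5](S) → 2
  T → 3
  (σ[h>=5](S) ⋈[h=b] T) → 2

== RESULT ==
a | u | h | b | v
4 | s | 7 | 7 | s
9 | r | 9 | 9 | p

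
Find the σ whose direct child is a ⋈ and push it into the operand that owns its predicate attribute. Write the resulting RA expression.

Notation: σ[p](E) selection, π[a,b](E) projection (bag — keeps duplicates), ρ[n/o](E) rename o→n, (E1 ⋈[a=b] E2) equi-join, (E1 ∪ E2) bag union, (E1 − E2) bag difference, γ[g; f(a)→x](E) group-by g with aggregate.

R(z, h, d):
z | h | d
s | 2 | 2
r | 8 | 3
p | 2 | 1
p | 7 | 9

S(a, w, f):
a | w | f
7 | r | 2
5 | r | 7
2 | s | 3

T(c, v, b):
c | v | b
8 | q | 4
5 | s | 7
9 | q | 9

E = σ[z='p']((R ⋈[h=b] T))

σ filters on z, owned by the left side.
E' = (σ[z='p'](R) ⋈[h=b] T)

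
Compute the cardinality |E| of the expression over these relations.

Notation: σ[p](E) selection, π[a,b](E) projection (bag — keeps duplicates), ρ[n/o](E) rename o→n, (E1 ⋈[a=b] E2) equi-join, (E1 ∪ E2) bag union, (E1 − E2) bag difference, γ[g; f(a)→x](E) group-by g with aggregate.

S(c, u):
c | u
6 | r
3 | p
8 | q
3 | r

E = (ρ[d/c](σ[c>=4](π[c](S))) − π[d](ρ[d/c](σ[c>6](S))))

Per-node cardinality:
  S → 4
  π[c](S) → 4
  σ[c>=4](π[c](S)) → 2
  ρ[d/c](σ[c>=4](π[c](S))) → 2
  S → 4
  σ[c>6](S) → 1
  ρ[d/c](σ[c>6](S)) → 1
  π[d](ρ[d/c](σ[c>6](S))) → 1
  (ρ[d/c](σ[c>=4](π[c](S))) − π[d](ρ[d/c](σ[c>6](S)))) → 1

|E| = 1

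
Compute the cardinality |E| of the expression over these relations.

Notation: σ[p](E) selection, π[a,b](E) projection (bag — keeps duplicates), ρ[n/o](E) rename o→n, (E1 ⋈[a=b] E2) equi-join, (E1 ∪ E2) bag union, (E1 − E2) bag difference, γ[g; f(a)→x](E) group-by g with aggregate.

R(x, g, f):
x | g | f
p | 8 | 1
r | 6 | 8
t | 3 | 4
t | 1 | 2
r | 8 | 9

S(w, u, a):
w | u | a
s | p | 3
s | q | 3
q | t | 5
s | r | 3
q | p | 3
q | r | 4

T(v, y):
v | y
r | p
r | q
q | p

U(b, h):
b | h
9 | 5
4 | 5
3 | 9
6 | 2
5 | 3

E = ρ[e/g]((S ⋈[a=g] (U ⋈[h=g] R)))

Stepwise |·|:
  S → 6
  U → 5
  R → 5
  (U ⋈[h=g] R) → 1
  (S ⋈[a=g] (U ⋈[h=g] R)) → 4
  ρ[e/g]((S ⋈[a=g] (U ⋈[h=g] R))) → 4

|E| = 4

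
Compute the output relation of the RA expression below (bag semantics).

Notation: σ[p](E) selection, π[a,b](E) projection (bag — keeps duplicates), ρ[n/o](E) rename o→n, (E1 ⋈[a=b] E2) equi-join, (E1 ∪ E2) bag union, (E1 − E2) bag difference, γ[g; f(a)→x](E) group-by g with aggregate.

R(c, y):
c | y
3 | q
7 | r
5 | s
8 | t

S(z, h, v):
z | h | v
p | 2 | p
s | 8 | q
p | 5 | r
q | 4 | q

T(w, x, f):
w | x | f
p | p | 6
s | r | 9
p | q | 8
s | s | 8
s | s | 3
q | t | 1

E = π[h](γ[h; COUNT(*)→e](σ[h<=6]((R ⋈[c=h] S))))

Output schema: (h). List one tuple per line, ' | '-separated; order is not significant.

Per-node cardinality:
  R → 4
  S → 4
  (R ⋈[c=h] S) → 2
  σ[h<=6]((R ⋈[c=h] S)) → 1
  γ[h; COUNT(*)→e](σ[h<=6]((R ⋈[c=h] S))) → 1
  π[h](γ[h; COUNT(*)→e](σ[h<=6]((R ⋈[c=h] S)))) → 1

== RESULT ==
h
5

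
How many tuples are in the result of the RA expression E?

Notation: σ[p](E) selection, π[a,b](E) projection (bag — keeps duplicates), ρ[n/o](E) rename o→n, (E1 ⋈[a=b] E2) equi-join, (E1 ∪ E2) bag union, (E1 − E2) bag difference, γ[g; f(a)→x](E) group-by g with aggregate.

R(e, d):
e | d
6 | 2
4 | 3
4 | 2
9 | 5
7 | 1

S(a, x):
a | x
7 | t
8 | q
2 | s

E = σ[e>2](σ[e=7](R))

Per-node cardinality:
  R → 5
  σ[e=7](R) → 1
  σ[e>2](σ[e=7](R)) → 1

|E| = 1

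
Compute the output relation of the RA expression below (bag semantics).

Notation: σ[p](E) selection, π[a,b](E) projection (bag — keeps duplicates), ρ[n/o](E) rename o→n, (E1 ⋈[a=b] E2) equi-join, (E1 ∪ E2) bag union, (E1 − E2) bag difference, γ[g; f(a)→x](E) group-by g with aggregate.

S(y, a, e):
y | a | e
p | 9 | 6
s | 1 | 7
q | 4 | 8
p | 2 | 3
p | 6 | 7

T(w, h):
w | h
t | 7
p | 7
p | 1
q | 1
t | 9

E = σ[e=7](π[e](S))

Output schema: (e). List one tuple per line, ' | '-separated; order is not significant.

Per-node cardinality:
  S → 5
  π[e](S) → 5
  σ[e=7](π[e](S)) → 2

== RESULT ==
e
7
7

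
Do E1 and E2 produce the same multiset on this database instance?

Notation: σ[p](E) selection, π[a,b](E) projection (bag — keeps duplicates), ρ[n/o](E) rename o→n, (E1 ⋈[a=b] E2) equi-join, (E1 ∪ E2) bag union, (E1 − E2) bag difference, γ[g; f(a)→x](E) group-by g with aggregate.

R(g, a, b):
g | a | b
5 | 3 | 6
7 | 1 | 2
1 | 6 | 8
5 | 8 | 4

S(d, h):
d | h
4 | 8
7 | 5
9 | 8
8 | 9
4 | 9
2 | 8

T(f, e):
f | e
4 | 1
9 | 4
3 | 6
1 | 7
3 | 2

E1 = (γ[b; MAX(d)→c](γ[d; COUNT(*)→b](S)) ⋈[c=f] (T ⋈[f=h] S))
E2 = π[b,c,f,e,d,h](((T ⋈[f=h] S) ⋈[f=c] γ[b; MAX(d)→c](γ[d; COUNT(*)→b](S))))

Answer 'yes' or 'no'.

E1 row counts bottom-up:
  S → 6
  γ[d; COUNT(*)→b](S) → 5
  γ[b; MAX(d)→c](γ[d; COUNT(*)→b](S)) → 2
  T → 5
  S → 6
  (T ⋈[f=h] S) → 2
  (γ[b; MAX(d)→c](γ[d; COUNT(*)→b](S)) ⋈[c=f] (T ⋈[f=h] S)) → 2
E2 row counts bottom-up:
  T → 5
  S → 6
  (T ⋈[f=h] S) → 2
  S → 6
  γ[d; COUNT(*)→b](S) → 5
  γ[b; MAX(d)→c](γ[d; COUNT(*)→b](S)) → 2
  ((T ⋈[f=h] S) ⋈[f=c] γ[b; MAX(d)→c](γ[d; COUNT(*)→b](S))) → 2
  π[b,c,f,e,d,h](((T ⋈[f=h] S) ⋈[f=c] γ[b; MAX(d)→c](γ[d; COUNT(*)→b](S)))) → 2

E1 and E2 produce the same multiset:
b | c | f | e | d | h
1 | 9 | 9 | 4 | 4 | 9
1 | 9 | 9 | 4 | 8 | 9

yes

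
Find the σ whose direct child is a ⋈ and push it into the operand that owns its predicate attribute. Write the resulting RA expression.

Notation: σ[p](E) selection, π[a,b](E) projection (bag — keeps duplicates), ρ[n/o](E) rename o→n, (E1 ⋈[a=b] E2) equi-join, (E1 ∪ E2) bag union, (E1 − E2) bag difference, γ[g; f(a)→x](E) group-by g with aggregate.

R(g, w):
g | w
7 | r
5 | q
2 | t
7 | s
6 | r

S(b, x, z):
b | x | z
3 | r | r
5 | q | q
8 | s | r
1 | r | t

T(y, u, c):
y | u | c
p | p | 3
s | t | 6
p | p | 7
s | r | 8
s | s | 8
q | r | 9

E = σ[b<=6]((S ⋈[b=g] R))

σ filters on b, owned by the left side.
E' = (σ[b<=6](S) ⋈[b=g] R)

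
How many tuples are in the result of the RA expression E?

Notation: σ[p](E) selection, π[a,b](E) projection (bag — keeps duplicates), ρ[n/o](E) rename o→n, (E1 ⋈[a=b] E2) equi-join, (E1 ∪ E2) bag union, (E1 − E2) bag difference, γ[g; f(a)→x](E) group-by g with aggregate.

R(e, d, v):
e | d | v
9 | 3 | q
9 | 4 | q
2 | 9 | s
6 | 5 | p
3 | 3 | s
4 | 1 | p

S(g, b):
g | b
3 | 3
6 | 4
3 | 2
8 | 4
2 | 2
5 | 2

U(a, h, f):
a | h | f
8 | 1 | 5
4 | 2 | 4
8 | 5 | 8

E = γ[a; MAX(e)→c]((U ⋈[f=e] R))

Subexpression sizes:
  U → 3
  R → 6
  (U ⋈[f=e] R) → 1
  γ[a; MAX(e)→c]((U ⋈[f=e] R)) → 1

|E| = 1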